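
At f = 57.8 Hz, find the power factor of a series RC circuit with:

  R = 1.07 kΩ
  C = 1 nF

Step 1 — Angular frequency: ω = 2π·f = 2π·57.8 = 363.2 rad/s.
Step 2 — Component impedances:
  R: Z = R = 1070 Ω
  C: Z = 1/(jωC) = -j/(ω·C) = 0 - j2.754e+06 Ω
Step 3 — Series combination: Z_total = R + C = 1070 - j2.754e+06 Ω = 2.754e+06∠-90.0° Ω.
Step 4 — Power factor: PF = cos(φ) = Re(Z)/|Z| = 1070/2.7535e+06 = 0.0003886.
Step 5 — Type: Im(Z) = -2.754e+06 ⇒ leading (phase φ = -90.0°).

PF = 0.0003886 (leading, φ = -90.0°)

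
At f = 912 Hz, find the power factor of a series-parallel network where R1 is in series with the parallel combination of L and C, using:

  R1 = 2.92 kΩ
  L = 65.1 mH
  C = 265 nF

Step 1 — Angular frequency: ω = 2π·f = 2π·912 = 5730 rad/s.
Step 2 — Component impedances:
  R1: Z = R = 2920 Ω
  L: Z = jωL = j·5730·0.0651 = 0 + j373 Ω
  C: Z = 1/(jωC) = -j/(ω·C) = 0 - j658.5 Ω
Step 3 — Parallel branch: L || C = 1/(1/L + 1/C) = 0 + j860.5 Ω.
Step 4 — Series with R1: Z_total = R1 + (L || C) = 2920 + j860.5 Ω = 3044∠16.4° Ω.
Step 5 — Power factor: PF = cos(φ) = Re(Z)/|Z| = 2920/3044.1 = 0.9592.
Step 6 — Type: Im(Z) = 860.5 ⇒ lagging (phase φ = 16.4°).

PF = 0.9592 (lagging, φ = 16.4°)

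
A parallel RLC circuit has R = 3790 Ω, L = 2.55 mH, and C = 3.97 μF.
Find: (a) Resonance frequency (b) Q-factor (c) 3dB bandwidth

Step 1 — Resonance: ω₀ = 1/√(LC) = 1/√(0.00255·3.97e-06) = 9939 rad/s.
Step 2 — f₀ = ω₀/(2π) = 1582 Hz.
Step 3 — Parallel Q: Q = R/(ω₀L) = 3790/(9939·0.00255) = 149.5.
Step 4 — Bandwidth: Δω = ω₀/Q = 66.46 rad/s; BW = Δω/(2π) = 10.58 Hz.

(a) f₀ = 1582 Hz  (b) Q = 149.5  (c) BW = 10.58 Hz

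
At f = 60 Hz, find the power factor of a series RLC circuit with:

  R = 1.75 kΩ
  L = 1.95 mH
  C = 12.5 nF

Step 1 — Angular frequency: ω = 2π·f = 2π·60 = 377 rad/s.
Step 2 — Component impedances:
  R: Z = R = 1750 Ω
  L: Z = jωL = j·377·0.00195 = 0 + j0.7351 Ω
  C: Z = 1/(jωC) = -j/(ω·C) = 0 - j2.122e+05 Ω
Step 3 — Series combination: Z_total = R + L + C = 1750 - j2.122e+05 Ω = 2.122e+05∠-89.5° Ω.
Step 4 — Power factor: PF = cos(φ) = Re(Z)/|Z| = 1750/212213 = 0.008246.
Step 5 — Type: Im(Z) = -2.122e+05 ⇒ leading (phase φ = -89.5°).

PF = 0.008246 (leading, φ = -89.5°)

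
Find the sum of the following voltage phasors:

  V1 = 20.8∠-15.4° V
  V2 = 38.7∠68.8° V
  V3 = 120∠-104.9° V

Step 1 — Convert each phasor to rectangular form:
  V1 = 20.8·(cos(-15.4°) + j·sin(-15.4°)) = 20.05 - j5.524 V
  V2 = 38.7·(cos(68.8°) + j·sin(68.8°)) = 13.99 + j36.08 V
  V3 = 120·(cos(-104.9°) + j·sin(-104.9°)) = -30.86 - j116 V
Step 2 — Sum components: V_total = 3.192 - j85.41 V.
Step 3 — Convert to polar: |V_total| = 85.47 V, ∠V_total = -87.9°.

V_total = 85.47∠-87.9° V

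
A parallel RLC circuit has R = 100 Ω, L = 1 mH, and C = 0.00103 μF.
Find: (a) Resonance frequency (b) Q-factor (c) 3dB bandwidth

Step 1 — Resonance: ω₀ = 1/√(LC) = 1/√(0.001·1.03e-09) = 9.853e+05 rad/s.
Step 2 — f₀ = ω₀/(2π) = 1.568e+05 Hz.
Step 3 — Parallel Q: Q = R/(ω₀L) = 100/(9.853e+05·0.001) = 0.1015.
Step 4 — Bandwidth: Δω = ω₀/Q = 9.709e+06 rad/s; BW = Δω/(2π) = 1.545e+06 Hz.

(a) f₀ = 1.568e+05 Hz  (b) Q = 0.1015  (c) BW = 1.545e+06 Hz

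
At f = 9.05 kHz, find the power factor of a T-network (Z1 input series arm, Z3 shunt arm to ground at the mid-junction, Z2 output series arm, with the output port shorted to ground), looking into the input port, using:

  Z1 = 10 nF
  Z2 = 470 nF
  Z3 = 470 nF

Step 1 — Angular frequency: ω = 2π·f = 2π·9050 = 5.686e+04 rad/s.
Step 2 — Component impedances:
  Z1: Z = 1/(jωC) = -j/(ω·C) = 0 - j1759 Ω
  Z2: Z = 1/(jωC) = -j/(ω·C) = 0 - j37.42 Ω
  Z3: Z = 1/(jωC) = -j/(ω·C) = 0 - j37.42 Ω
Step 3 — With the output port shorted to ground, the output series arm Z2 runs from the junction to ground; the shunt arm Z3 also runs from the junction to ground. They appear in parallel: Z3 || Z2 = 0 - j18.71 Ω.
Step 4 — Series with input arm Z1: Z_in = Z1 + (Z3 || Z2) = 0 - j1777 Ω = 1777∠-90.0° Ω.
Step 5 — Power factor: PF = cos(φ) = Re(Z)/|Z| = 0/1777 = 0.
Step 6 — Type: Im(Z) = -1777 ⇒ leading (phase φ = -90.0°).

PF = 0 (leading, φ = -90.0°)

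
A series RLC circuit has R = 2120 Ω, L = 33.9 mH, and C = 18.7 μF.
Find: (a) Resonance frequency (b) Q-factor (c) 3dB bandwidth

Step 1 — Resonance: ω₀ = 1/√(LC) = 1/√(0.0339·1.87e-05) = 1256 rad/s.
Step 2 — f₀ = ω₀/(2π) = 199.9 Hz.
Step 3 — Series Q: Q = ω₀L/R = 1256·0.0339/2120 = 0.02008.
Step 4 — Bandwidth: Δω = ω₀/Q = 6.254e+04 rad/s; BW = Δω/(2π) = 9953 Hz.

(a) f₀ = 199.9 Hz  (b) Q = 0.02008  (c) BW = 9953 Hz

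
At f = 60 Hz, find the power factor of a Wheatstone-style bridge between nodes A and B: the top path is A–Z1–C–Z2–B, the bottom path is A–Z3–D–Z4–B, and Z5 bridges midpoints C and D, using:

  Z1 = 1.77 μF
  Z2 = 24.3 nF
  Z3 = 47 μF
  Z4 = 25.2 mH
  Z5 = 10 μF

Step 1 — Angular frequency: ω = 2π·f = 2π·60 = 377 rad/s.
Step 2 — Component impedances:
  Z1: Z = 1/(jωC) = -j/(ω·C) = 0 - j1499 Ω
  Z2: Z = 1/(jωC) = -j/(ω·C) = 0 - j1.092e+05 Ω
  Z3: Z = 1/(jωC) = -j/(ω·C) = 0 - j56.44 Ω
  Z4: Z = jωL = j·377·0.0252 = 0 + j9.5 Ω
  Z5: Z = 1/(jωC) = -j/(ω·C) = 0 - j265.3 Ω
Step 3 — Bridge requires nodal analysis (the Z5 bridge couples midpoints C and D, so the two paths cannot be reduced to a simple series/parallel combination). Setting node B to ground and injecting 1 A at node A, the 3-node admittance system at A, C, D solves to V_A = Z_AB = 0 - j45.19 Ω = 45.19∠-90.0° Ω.
Step 4 — Power factor: PF = cos(φ) = Re(Z)/|Z| = 0/45.19 = 0.
Step 5 — Type: Im(Z) = -45.19 ⇒ leading (phase φ = -90.0°).

PF = 0 (leading, φ = -90.0°)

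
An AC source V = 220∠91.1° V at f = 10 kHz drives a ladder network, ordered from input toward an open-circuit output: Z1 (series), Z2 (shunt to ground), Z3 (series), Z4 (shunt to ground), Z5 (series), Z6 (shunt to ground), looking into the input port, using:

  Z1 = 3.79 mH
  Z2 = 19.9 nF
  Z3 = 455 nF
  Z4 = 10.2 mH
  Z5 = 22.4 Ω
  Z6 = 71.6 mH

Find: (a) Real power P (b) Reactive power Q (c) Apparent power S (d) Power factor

Step 1 — Angular frequency: ω = 2π·f = 2π·1e+04 = 6.283e+04 rad/s.
Step 2 — Component impedances:
  Z1: Z = jωL = j·6.283e+04·0.00379 = 0 + j238.1 Ω
  Z2: Z = 1/(jωC) = -j/(ω·C) = 0 - j799.8 Ω
  Z3: Z = 1/(jωC) = -j/(ω·C) = 0 - j34.98 Ω
  Z4: Z = jωL = j·6.283e+04·0.0102 = 0 + j640.9 Ω
  Z5: Z = R = 22.4 Ω
  Z6: Z = jωL = j·6.283e+04·0.0716 = 0 + j4499 Ω
Step 3 — Ladder network (open output): work backward from the far end, alternating series and parallel combinations. Z_in = 2.972 + j1775 Ω = 1775∠89.9° Ω.
Step 4 — Source phasor: V = 220∠91.1° V = -4.223 + j220 V.
Step 5 — Current: I = V / Z = 0.1239 + j0.002587 A = 0.124∠1.2° A.
Step 6 — Complex power: S = V·I* = 0.04567 + j27.27 VA.
Step 7 — Real power: P = Re(S) = 0.04567 W.
Step 8 — Reactive power: Q = Im(S) = 27.27 VAR.
Step 9 — Apparent power: |S| = 27.27 VA.
Step 10 — Power factor: PF = P/|S| = 0.001675 (lagging).

(a) P = 0.04567 W  (b) Q = 27.27 VAR  (c) S = 27.27 VA  (d) PF = 0.001675 (lagging)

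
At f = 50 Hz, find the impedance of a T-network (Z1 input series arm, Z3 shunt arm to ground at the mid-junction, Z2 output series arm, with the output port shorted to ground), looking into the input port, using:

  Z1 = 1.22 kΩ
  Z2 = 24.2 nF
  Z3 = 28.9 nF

Step 1 — Angular frequency: ω = 2π·f = 2π·50 = 314.2 rad/s.
Step 2 — Component impedances:
  Z1: Z = R = 1220 Ω
  Z2: Z = 1/(jωC) = -j/(ω·C) = 0 - j1.315e+05 Ω
  Z3: Z = 1/(jωC) = -j/(ω·C) = 0 - j1.101e+05 Ω
Step 3 — With the output port shorted to ground, the output series arm Z2 runs from the junction to ground; the shunt arm Z3 also runs from the junction to ground. They appear in parallel: Z3 || Z2 = 0 - j5.995e+04 Ω.
Step 4 — Series with input arm Z1: Z_in = Z1 + (Z3 || Z2) = 1220 - j5.995e+04 Ω = 5.996e+04∠-88.8° Ω.

Z = 1220 - j5.995e+04 Ω = 5.996e+04∠-88.8° Ω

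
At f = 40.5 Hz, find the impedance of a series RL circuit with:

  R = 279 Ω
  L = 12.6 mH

Step 1 — Angular frequency: ω = 2π·f = 2π·40.5 = 254.5 rad/s.
Step 2 — Component impedances:
  R: Z = R = 279 Ω
  L: Z = jωL = j·254.5·0.0126 = 0 + j3.206 Ω
Step 3 — Series combination: Z_total = R + L = 279 + j3.206 Ω = 279∠0.7° Ω.

Z = 279 + j3.206 Ω = 279∠0.7° Ω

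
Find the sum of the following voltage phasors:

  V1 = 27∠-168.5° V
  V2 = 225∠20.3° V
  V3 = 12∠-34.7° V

Step 1 — Convert each phasor to rectangular form:
  V1 = 27·(cos(-168.5°) + j·sin(-168.5°)) = -26.46 - j5.383 V
  V2 = 225·(cos(20.3°) + j·sin(20.3°)) = 211 + j78.06 V
  V3 = 12·(cos(-34.7°) + j·sin(-34.7°)) = 9.866 - j6.831 V
Step 2 — Sum components: V_total = 194.4 + j65.85 V.
Step 3 — Convert to polar: |V_total| = 205.3 V, ∠V_total = 18.7°.

V_total = 205.3∠18.7° V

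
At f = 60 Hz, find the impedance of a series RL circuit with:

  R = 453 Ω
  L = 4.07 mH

Step 1 — Angular frequency: ω = 2π·f = 2π·60 = 377 rad/s.
Step 2 — Component impedances:
  R: Z = R = 453 Ω
  L: Z = jωL = j·377·0.00407 = 0 + j1.534 Ω
Step 3 — Series combination: Z_total = R + L = 453 + j1.534 Ω = 453∠0.2° Ω.

Z = 453 + j1.534 Ω = 453∠0.2° Ω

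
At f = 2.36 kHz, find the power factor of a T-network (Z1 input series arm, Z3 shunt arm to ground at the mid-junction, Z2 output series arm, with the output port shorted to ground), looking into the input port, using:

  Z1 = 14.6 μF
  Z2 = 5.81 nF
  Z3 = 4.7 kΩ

Step 1 — Angular frequency: ω = 2π·f = 2π·2360 = 1.483e+04 rad/s.
Step 2 — Component impedances:
  Z1: Z = 1/(jωC) = -j/(ω·C) = 0 - j4.619 Ω
  Z2: Z = 1/(jωC) = -j/(ω·C) = 0 - j1.161e+04 Ω
  Z3: Z = R = 4700 Ω
Step 3 — With the output port shorted to ground, the output series arm Z2 runs from the junction to ground; the shunt arm Z3 also runs from the junction to ground. They appear in parallel: Z3 || Z2 = 4038 - j1635 Ω.
Step 4 — Series with input arm Z1: Z_in = Z1 + (Z3 || Z2) = 4038 - j1640 Ω = 4358∠-22.1° Ω.
Step 5 — Power factor: PF = cos(φ) = Re(Z)/|Z| = 4037.9/4358.2 = 0.9265.
Step 6 — Type: Im(Z) = -1640 ⇒ leading (phase φ = -22.1°).

PF = 0.9265 (leading, φ = -22.1°)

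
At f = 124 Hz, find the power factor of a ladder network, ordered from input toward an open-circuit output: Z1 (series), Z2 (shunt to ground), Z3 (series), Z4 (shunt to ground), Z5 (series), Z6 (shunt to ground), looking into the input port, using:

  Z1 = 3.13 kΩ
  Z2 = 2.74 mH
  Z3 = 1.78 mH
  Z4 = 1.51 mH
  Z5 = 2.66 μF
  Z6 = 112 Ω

Step 1 — Angular frequency: ω = 2π·f = 2π·124 = 779.1 rad/s.
Step 2 — Component impedances:
  Z1: Z = R = 3130 Ω
  Z2: Z = jωL = j·779.1·0.00274 = 0 + j2.135 Ω
  Z3: Z = jωL = j·779.1·0.00178 = 0 + j1.387 Ω
  Z4: Z = jωL = j·779.1·0.00151 = 0 + j1.176 Ω
  Z5: Z = 1/(jωC) = -j/(ω·C) = 0 - j482.5 Ω
  Z6: Z = R = 112 Ω
Step 3 — Ladder network (open output): work backward from the far end, alternating series and parallel combinations. Z_in = 3130 + j1.165 Ω = 3130∠0.0° Ω.
Step 4 — Power factor: PF = cos(φ) = Re(Z)/|Z| = 3130/3130 = 1.
Step 5 — Type: Im(Z) = 1.165 ⇒ lagging (phase φ = 0.0°).

PF = 1 (lagging, φ = 0.0°)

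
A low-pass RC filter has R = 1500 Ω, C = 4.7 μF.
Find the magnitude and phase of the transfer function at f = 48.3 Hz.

Step 1 — Angular frequency: ω = 2π·48.3 = 303.5 rad/s.
Step 2 — Transfer function: H(jω) = 1/(1 + jωRC).
Step 3 — Denominator: 1 + jωRC = 1 + j·303.5·1500·4.7e-06 = 1 + j2.14.
Step 4 — H = 0.1793 - j0.3836.
Step 5 — Magnitude: |H| = 0.4234 (-7.5 dB); phase: φ = -64.9°.

|H| = 0.4234 (-7.5 dB), φ = -64.9°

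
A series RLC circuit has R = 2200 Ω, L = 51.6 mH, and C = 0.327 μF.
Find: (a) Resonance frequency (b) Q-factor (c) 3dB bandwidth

Step 1 — Resonance condition Im(Z)=0 gives ω₀ = 1/√(LC).
Step 2 — ω₀ = 1/√(0.0516·3.27e-07) = 7698 rad/s.
Step 3 — f₀ = ω₀/(2π) = 1225 Hz.
Step 4 — Series Q: Q = ω₀L/R = 7698·0.0516/2200 = 0.1806.
Step 5 — 3dB bandwidth: Δω = ω₀/Q = 4.264e+04 rad/s; BW = Δω/(2π) = 6786 Hz.

(a) f₀ = 1225 Hz  (b) Q = 0.1806  (c) BW = 6786 Hz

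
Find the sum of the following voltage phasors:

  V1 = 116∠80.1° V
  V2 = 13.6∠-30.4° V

Step 1 — Convert each phasor to rectangular form:
  V1 = 116·(cos(80.1°) + j·sin(80.1°)) = 19.94 + j114.3 V
  V2 = 13.6·(cos(-30.4°) + j·sin(-30.4°)) = 11.73 - j6.882 V
Step 2 — Sum components: V_total = 31.67 + j107.4 V.
Step 3 — Convert to polar: |V_total| = 112 V, ∠V_total = 73.6°.

V_total = 112∠73.6° V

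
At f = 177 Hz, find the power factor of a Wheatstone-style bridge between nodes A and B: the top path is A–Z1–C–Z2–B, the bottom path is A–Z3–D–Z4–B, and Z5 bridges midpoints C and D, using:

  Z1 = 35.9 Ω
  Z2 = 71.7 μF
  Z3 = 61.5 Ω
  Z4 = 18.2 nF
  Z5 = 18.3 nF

Step 1 — Angular frequency: ω = 2π·f = 2π·177 = 1112 rad/s.
Step 2 — Component impedances:
  Z1: Z = R = 35.9 Ω
  Z2: Z = 1/(jωC) = -j/(ω·C) = 0 - j12.54 Ω
  Z3: Z = R = 61.5 Ω
  Z4: Z = 1/(jωC) = -j/(ω·C) = 0 - j4.941e+04 Ω
  Z5: Z = 1/(jωC) = -j/(ω·C) = 0 - j4.914e+04 Ω
Step 3 — Bridge requires nodal analysis (the Z5 bridge couples midpoints C and D, so the two paths cannot be reduced to a simple series/parallel combination). Setting node B to ground and injecting 1 A at node A, the 3-node admittance system at A, C, D solves to V_A = Z_AB = 35.88 - j12.59 Ω = 38.03∠-19.3° Ω.
Step 4 — Power factor: PF = cos(φ) = Re(Z)/|Z| = 35.882/38.026 = 0.9436.
Step 5 — Type: Im(Z) = -12.59 ⇒ leading (phase φ = -19.3°).

PF = 0.9436 (leading, φ = -19.3°)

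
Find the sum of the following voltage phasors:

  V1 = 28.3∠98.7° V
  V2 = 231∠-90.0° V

Step 1 — Convert each phasor to rectangular form:
  V1 = 28.3·(cos(98.7°) + j·sin(98.7°)) = -4.281 + j27.97 V
  V2 = 231·(cos(-90.0°) + j·sin(-90.0°)) = 0 - j231 V
Step 2 — Sum components: V_total = -4.281 - j203 V.
Step 3 — Convert to polar: |V_total| = 203.1 V, ∠V_total = -91.2°.

V_total = 203.1∠-91.2° V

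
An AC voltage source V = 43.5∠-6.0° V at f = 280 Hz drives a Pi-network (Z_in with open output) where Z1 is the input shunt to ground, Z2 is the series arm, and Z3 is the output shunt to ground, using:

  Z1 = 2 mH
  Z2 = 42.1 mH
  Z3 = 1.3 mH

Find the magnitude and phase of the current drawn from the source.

Step 1 — Angular frequency: ω = 2π·f = 2π·280 = 1759 rad/s.
Step 2 — Component impedances:
  Z1: Z = jωL = j·1759·0.002 = 0 + j3.519 Ω
  Z2: Z = jωL = j·1759·0.0421 = 0 + j74.07 Ω
  Z3: Z = jωL = j·1759·0.0013 = 0 + j2.287 Ω
Step 3 — With open output, the series arm Z2 and the output shunt Z3 appear in series to ground: Z2 + Z3 = 0 + j76.35 Ω.
Step 4 — Parallel with input shunt Z1: Z_in = Z1 || (Z2 + Z3) = 0 + j3.364 Ω = 3.364∠90.0° Ω.
Step 5 — Source phasor: V = 43.5∠-6.0° V = 43.26 - j4.547 V.
Step 6 — Ohm's law: I = V / Z_total = (43.26 - j4.547) / (0 + j3.364) = -1.352 - j12.86 A.
Step 7 — Convert to polar: |I| = 12.93 A, ∠I = -96.0°.

I = 12.93∠-96.0° A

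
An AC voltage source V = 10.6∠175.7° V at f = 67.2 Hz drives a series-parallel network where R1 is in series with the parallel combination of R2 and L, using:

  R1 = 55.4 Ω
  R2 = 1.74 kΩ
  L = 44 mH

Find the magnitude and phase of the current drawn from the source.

Step 1 — Angular frequency: ω = 2π·f = 2π·67.2 = 422.2 rad/s.
Step 2 — Component impedances:
  R1: Z = R = 55.4 Ω
  R2: Z = R = 1740 Ω
  L: Z = jωL = j·422.2·0.044 = 0 + j18.58 Ω
Step 3 — Parallel branch: R2 || L = 1/(1/R2 + 1/L) = 0.1983 + j18.58 Ω.
Step 4 — Series with R1: Z_total = R1 + (R2 || L) = 55.6 + j18.58 Ω = 58.62∠18.5° Ω.
Step 5 — Source phasor: V = 10.6∠175.7° V = -10.57 + j0.7948 V.
Step 6 — Ohm's law: I = V / Z_total = (-10.57 + j0.7948) / (55.6 + j18.58) = -0.1667 + j0.07 A.
Step 7 — Convert to polar: |I| = 0.1808 A, ∠I = 157.2°.

I = 0.1808∠157.2° A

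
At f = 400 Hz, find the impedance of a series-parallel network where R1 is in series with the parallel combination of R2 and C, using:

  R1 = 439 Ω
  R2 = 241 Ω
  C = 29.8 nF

Step 1 — Angular frequency: ω = 2π·f = 2π·400 = 2513 rad/s.
Step 2 — Component impedances:
  R1: Z = R = 439 Ω
  R2: Z = R = 241 Ω
  C: Z = 1/(jωC) = -j/(ω·C) = 0 - j1.335e+04 Ω
Step 3 — Parallel branch: R2 || C = 1/(1/R2 + 1/C) = 240.9 - j4.349 Ω.
Step 4 — Series with R1: Z_total = R1 + (R2 || C) = 679.9 - j4.349 Ω = 679.9∠-0.4° Ω.

Z = 679.9 - j4.349 Ω = 679.9∠-0.4° Ω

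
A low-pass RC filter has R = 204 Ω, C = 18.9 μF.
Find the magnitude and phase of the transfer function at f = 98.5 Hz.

Step 1 — Angular frequency: ω = 2π·98.5 = 618.9 rad/s.
Step 2 — Transfer function: H(jω) = 1/(1 + jωRC).
Step 3 — Denominator: 1 + jωRC = 1 + j·618.9·204·1.89e-05 = 1 + j2.386.
Step 4 — H = 0.1494 - j0.3565.
Step 5 — Magnitude: |H| = 0.3865 (-8.3 dB); phase: φ = -67.3°.

|H| = 0.3865 (-8.3 dB), φ = -67.3°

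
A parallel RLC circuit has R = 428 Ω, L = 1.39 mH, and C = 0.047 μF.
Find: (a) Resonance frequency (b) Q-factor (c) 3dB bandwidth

Step 1 — Resonance: ω₀ = 1/√(LC) = 1/√(0.00139·4.7e-08) = 1.237e+05 rad/s.
Step 2 — f₀ = ω₀/(2π) = 1.969e+04 Hz.
Step 3 — Parallel Q: Q = R/(ω₀L) = 428/(1.237e+05·0.00139) = 2.489.
Step 4 — Bandwidth: Δω = ω₀/Q = 4.971e+04 rad/s; BW = Δω/(2π) = 7912 Hz.

(a) f₀ = 1.969e+04 Hz  (b) Q = 2.489  (c) BW = 7912 Hz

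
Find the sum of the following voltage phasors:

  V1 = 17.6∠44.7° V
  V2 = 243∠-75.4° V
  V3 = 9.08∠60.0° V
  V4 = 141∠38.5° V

Step 1 — Convert each phasor to rectangular form:
  V1 = 17.6·(cos(44.7°) + j·sin(44.7°)) = 12.51 + j12.38 V
  V2 = 243·(cos(-75.4°) + j·sin(-75.4°)) = 61.25 - j235.2 V
  V3 = 9.08·(cos(60.0°) + j·sin(60.0°)) = 4.54 + j7.864 V
  V4 = 141·(cos(38.5°) + j·sin(38.5°)) = 110.3 + j87.77 V
Step 2 — Sum components: V_total = 188.7 - j127.1 V.
Step 3 — Convert to polar: |V_total| = 227.5 V, ∠V_total = -34.0°.

V_total = 227.5∠-34.0° V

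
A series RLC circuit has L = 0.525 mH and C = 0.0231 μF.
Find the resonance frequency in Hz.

Step 1 — Resonance condition Im(Z)=0 gives ω₀ = 1/√(LC).
Step 2 — ω₀ = 1/√(0.000525·2.31e-08) = 2.872e+05 rad/s.
Step 3 — f₀ = ω₀/(2π) = 4.57e+04 Hz.

f₀ = 4.57e+04 Hz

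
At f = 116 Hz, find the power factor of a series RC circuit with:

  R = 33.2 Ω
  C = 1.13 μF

Step 1 — Angular frequency: ω = 2π·f = 2π·116 = 728.8 rad/s.
Step 2 — Component impedances:
  R: Z = R = 33.2 Ω
  C: Z = 1/(jωC) = -j/(ω·C) = 0 - j1214 Ω
Step 3 — Series combination: Z_total = R + C = 33.2 - j1214 Ω = 1215∠-88.4° Ω.
Step 4 — Power factor: PF = cos(φ) = Re(Z)/|Z| = 33.2/1215 = 0.02733.
Step 5 — Type: Im(Z) = -1214 ⇒ leading (phase φ = -88.4°).

PF = 0.02733 (leading, φ = -88.4°)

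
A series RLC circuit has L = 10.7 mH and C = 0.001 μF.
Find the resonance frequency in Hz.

Step 1 — Resonance condition Im(Z)=0 gives ω₀ = 1/√(LC).
Step 2 — ω₀ = 1/√(0.0107·1e-09) = 3.057e+05 rad/s.
Step 3 — f₀ = ω₀/(2π) = 4.866e+04 Hz.

f₀ = 4.866e+04 Hz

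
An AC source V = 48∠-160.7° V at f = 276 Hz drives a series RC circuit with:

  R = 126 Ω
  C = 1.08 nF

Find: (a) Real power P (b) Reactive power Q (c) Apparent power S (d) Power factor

Step 1 — Angular frequency: ω = 2π·f = 2π·276 = 1734 rad/s.
Step 2 — Component impedances:
  R: Z = R = 126 Ω
  C: Z = 1/(jωC) = -j/(ω·C) = 0 - j5.339e+05 Ω
Step 3 — Series combination: Z_total = R + C = 126 - j5.339e+05 Ω = 5.339e+05∠-90.0° Ω.
Step 4 — Source phasor: V = 48∠-160.7° V = -45.3 - j15.86 V.
Step 5 — Current: I = V / Z = 2.969e-05 - j8.485e-05 A = 8.99e-05∠-70.7° A.
Step 6 — Complex power: S = V·I* = 1.018e-06 - j0.004315 VA.
Step 7 — Real power: P = Re(S) = 1.018e-06 W.
Step 8 — Reactive power: Q = Im(S) = -0.004315 VAR.
Step 9 — Apparent power: |S| = 0.004315 VA.
Step 10 — Power factor: PF = P/|S| = 0.000236 (leading).

(a) P = 1.018e-06 W  (b) Q = -0.004315 VAR  (c) S = 0.004315 VA  (d) PF = 0.000236 (leading)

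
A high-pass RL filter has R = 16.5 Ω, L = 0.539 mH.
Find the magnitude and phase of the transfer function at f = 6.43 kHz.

Step 1 — Angular frequency: ω = 2π·6430 = 4.04e+04 rad/s.
Step 2 — Transfer function: H(jω) = jωL/(R + jωL).
Step 3 — Numerator jωL = j·21.78; denominator R + jωL = 16.5 + j21.78.
Step 4 — H = 0.6353 + j0.4814.
Step 5 — Magnitude: |H| = 0.797 (-2.0 dB); phase: φ = 37.2°.

|H| = 0.797 (-2.0 dB), φ = 37.2°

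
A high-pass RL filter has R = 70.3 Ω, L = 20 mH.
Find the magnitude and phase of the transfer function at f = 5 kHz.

Step 1 — Angular frequency: ω = 2π·5000 = 3.142e+04 rad/s.
Step 2 — Transfer function: H(jω) = jωL/(R + jωL).
Step 3 — Numerator jωL = j·628.3; denominator R + jωL = 70.3 + j628.3.
Step 4 — H = 0.9876 + j0.1105.
Step 5 — Magnitude: |H| = 0.9938 (-0.1 dB); phase: φ = 6.4°.

|H| = 0.9938 (-0.1 dB), φ = 6.4°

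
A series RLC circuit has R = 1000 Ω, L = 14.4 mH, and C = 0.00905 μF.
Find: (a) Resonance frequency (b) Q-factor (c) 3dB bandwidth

Step 1 — Resonance: ω₀ = 1/√(LC) = 1/√(0.0144·9.05e-09) = 8.76e+04 rad/s.
Step 2 — f₀ = ω₀/(2π) = 1.394e+04 Hz.
Step 3 — Series Q: Q = ω₀L/R = 8.76e+04·0.0144/1000 = 1.261.
Step 4 — Bandwidth: Δω = ω₀/Q = 6.944e+04 rad/s; BW = Δω/(2π) = 1.105e+04 Hz.

(a) f₀ = 1.394e+04 Hz  (b) Q = 1.261  (c) BW = 1.105e+04 Hz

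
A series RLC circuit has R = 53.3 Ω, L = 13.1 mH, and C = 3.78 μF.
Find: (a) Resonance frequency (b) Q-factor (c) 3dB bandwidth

Step 1 — Resonance condition Im(Z)=0 gives ω₀ = 1/√(LC).
Step 2 — ω₀ = 1/√(0.0131·3.78e-06) = 4494 rad/s.
Step 3 — f₀ = ω₀/(2π) = 715.2 Hz.
Step 4 — Series Q: Q = ω₀L/R = 4494·0.0131/53.3 = 1.104.
Step 5 — 3dB bandwidth: Δω = ω₀/Q = 4069 rad/s; BW = Δω/(2π) = 647.6 Hz.

(a) f₀ = 715.2 Hz  (b) Q = 1.104  (c) BW = 647.6 Hz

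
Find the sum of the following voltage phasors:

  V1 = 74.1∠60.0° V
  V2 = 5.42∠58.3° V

Step 1 — Convert each phasor to rectangular form:
  V1 = 74.1·(cos(60.0°) + j·sin(60.0°)) = 37.05 + j64.17 V
  V2 = 5.42·(cos(58.3°) + j·sin(58.3°)) = 2.848 + j4.611 V
Step 2 — Sum components: V_total = 39.9 + j68.78 V.
Step 3 — Convert to polar: |V_total| = 79.52 V, ∠V_total = 59.9°.

V_total = 79.52∠59.9° V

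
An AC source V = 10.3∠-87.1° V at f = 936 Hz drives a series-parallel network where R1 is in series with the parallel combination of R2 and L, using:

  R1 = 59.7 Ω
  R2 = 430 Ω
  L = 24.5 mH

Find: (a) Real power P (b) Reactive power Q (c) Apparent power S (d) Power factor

Step 1 — Angular frequency: ω = 2π·f = 2π·936 = 5881 rad/s.
Step 2 — Component impedances:
  R1: Z = R = 59.7 Ω
  R2: Z = R = 430 Ω
  L: Z = jωL = j·5881·0.0245 = 0 + j144.1 Ω
Step 3 — Parallel branch: R2 || L = 1/(1/R2 + 1/L) = 43.41 + j129.5 Ω.
Step 4 — Series with R1: Z_total = R1 + (R2 || L) = 103.1 + j129.5 Ω = 165.6∠51.5° Ω.
Step 5 — Source phasor: V = 10.3∠-87.1° V = 0.5211 - j10.29 V.
Step 6 — Current: I = V / Z = -0.04665 - j0.04116 A = 0.06221∠-138.6° A.
Step 7 — Complex power: S = V·I* = 0.399 + j0.5014 VA.
Step 8 — Real power: P = Re(S) = 0.399 W.
Step 9 — Reactive power: Q = Im(S) = 0.5014 VAR.
Step 10 — Apparent power: |S| = 0.6408 VA.
Step 11 — Power factor: PF = P/|S| = 0.6228 (lagging).

(a) P = 0.399 W  (b) Q = 0.5014 VAR  (c) S = 0.6408 VA  (d) PF = 0.6228 (lagging)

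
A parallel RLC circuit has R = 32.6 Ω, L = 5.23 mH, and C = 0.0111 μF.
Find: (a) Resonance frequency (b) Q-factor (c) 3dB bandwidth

Step 1 — Resonance: ω₀ = 1/√(LC) = 1/√(0.00523·1.11e-08) = 1.312e+05 rad/s.
Step 2 — f₀ = ω₀/(2π) = 2.089e+04 Hz.
Step 3 — Parallel Q: Q = R/(ω₀L) = 32.6/(1.312e+05·0.00523) = 0.04749.
Step 4 — Bandwidth: Δω = ω₀/Q = 2.763e+06 rad/s; BW = Δω/(2π) = 4.398e+05 Hz.

(a) f₀ = 2.089e+04 Hz  (b) Q = 0.04749  (c) BW = 4.398e+05 Hz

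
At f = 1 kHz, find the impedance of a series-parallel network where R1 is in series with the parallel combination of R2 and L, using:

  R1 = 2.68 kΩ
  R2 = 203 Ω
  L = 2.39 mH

Step 1 — Angular frequency: ω = 2π·f = 2π·1000 = 6283 rad/s.
Step 2 — Component impedances:
  R1: Z = R = 2680 Ω
  R2: Z = R = 203 Ω
  L: Z = jωL = j·6283·0.00239 = 0 + j15.02 Ω
Step 3 — Parallel branch: R2 || L = 1/(1/R2 + 1/L) = 1.105 + j14.94 Ω.
Step 4 — Series with R1: Z_total = R1 + (R2 || L) = 2681 + j14.94 Ω = 2681∠0.3° Ω.

Z = 2681 + j14.94 Ω = 2681∠0.3° Ω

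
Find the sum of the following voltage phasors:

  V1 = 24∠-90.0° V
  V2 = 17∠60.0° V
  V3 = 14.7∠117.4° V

Step 1 — Convert each phasor to rectangular form:
  V1 = 24·(cos(-90.0°) + j·sin(-90.0°)) = 0 - j24 V
  V2 = 17·(cos(60.0°) + j·sin(60.0°)) = 8.5 + j14.72 V
  V3 = 14.7·(cos(117.4°) + j·sin(117.4°)) = -6.765 + j13.05 V
Step 2 — Sum components: V_total = 1.735 + j3.773 V.
Step 3 — Convert to polar: |V_total| = 4.153 V, ∠V_total = 65.3°.

V_total = 4.153∠65.3° V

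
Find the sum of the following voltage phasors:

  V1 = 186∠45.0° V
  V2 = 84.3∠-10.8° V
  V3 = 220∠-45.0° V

Step 1 — Convert each phasor to rectangular form:
  V1 = 186·(cos(45.0°) + j·sin(45.0°)) = 131.5 + j131.5 V
  V2 = 84.3·(cos(-10.8°) + j·sin(-10.8°)) = 82.81 - j15.8 V
  V3 = 220·(cos(-45.0°) + j·sin(-45.0°)) = 155.6 - j155.6 V
Step 2 — Sum components: V_total = 369.9 - j39.84 V.
Step 3 — Convert to polar: |V_total| = 372 V, ∠V_total = -6.1°.

V_total = 372∠-6.1° V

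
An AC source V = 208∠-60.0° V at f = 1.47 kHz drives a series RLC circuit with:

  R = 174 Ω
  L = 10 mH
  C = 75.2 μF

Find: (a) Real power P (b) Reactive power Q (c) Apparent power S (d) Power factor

Step 1 — Angular frequency: ω = 2π·f = 2π·1470 = 9236 rad/s.
Step 2 — Component impedances:
  R: Z = R = 174 Ω
  L: Z = jωL = j·9236·0.01 = 0 + j92.36 Ω
  C: Z = 1/(jωC) = -j/(ω·C) = 0 - j1.44 Ω
Step 3 — Series combination: Z_total = R + L + C = 174 + j90.92 Ω = 196.3∠27.6° Ω.
Step 4 — Source phasor: V = 208∠-60.0° V = 104 - j180.1 V.
Step 5 — Current: I = V / Z = 0.04457 - j1.059 A = 1.059∠-87.6° A.
Step 6 — Complex power: S = V·I* = 195.3 + j102.1 VA.
Step 7 — Real power: P = Re(S) = 195.3 W.
Step 8 — Reactive power: Q = Im(S) = 102.1 VAR.
Step 9 — Apparent power: |S| = 220.4 VA.
Step 10 — Power factor: PF = P/|S| = 0.8863 (lagging).

(a) P = 195.3 W  (b) Q = 102.1 VAR  (c) S = 220.4 VA  (d) PF = 0.8863 (lagging)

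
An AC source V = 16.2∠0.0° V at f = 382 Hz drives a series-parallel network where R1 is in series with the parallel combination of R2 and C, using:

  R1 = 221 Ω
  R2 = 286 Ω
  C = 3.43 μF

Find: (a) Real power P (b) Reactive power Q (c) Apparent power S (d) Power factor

Step 1 — Angular frequency: ω = 2π·f = 2π·382 = 2400 rad/s.
Step 2 — Component impedances:
  R1: Z = R = 221 Ω
  R2: Z = R = 286 Ω
  C: Z = 1/(jωC) = -j/(ω·C) = 0 - j121.5 Ω
Step 3 — Parallel branch: R2 || C = 1/(1/R2 + 1/C) = 43.71 - j102.9 Ω.
Step 4 — Series with R1: Z_total = R1 + (R2 || C) = 264.7 - j102.9 Ω = 284∠-21.2° Ω.
Step 5 — Source phasor: V = 16.2∠0.0° V = 16.2 V.
Step 6 — Current: I = V / Z = 0.05317 + j0.02067 A = 0.05704∠21.2° A.
Step 7 — Complex power: S = V·I* = 0.8613 - j0.3348 VA.
Step 8 — Real power: P = Re(S) = 0.8613 W.
Step 9 — Reactive power: Q = Im(S) = -0.3348 VAR.
Step 10 — Apparent power: |S| = 0.9241 VA.
Step 11 — Power factor: PF = P/|S| = 0.932 (leading).

(a) P = 0.8613 W  (b) Q = -0.3348 VAR  (c) S = 0.9241 VA  (d) PF = 0.932 (leading)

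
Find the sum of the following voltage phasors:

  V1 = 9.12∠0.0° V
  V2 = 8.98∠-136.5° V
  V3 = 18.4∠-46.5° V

Step 1 — Convert each phasor to rectangular form:
  V1 = 9.12·(cos(0.0°) + j·sin(0.0°)) = 9.12 V
  V2 = 8.98·(cos(-136.5°) + j·sin(-136.5°)) = -6.514 - j6.181 V
  V3 = 18.4·(cos(-46.5°) + j·sin(-46.5°)) = 12.67 - j13.35 V
Step 2 — Sum components: V_total = 15.27 - j19.53 V.
Step 3 — Convert to polar: |V_total| = 24.79 V, ∠V_total = -52.0°.

V_total = 24.79∠-52.0° V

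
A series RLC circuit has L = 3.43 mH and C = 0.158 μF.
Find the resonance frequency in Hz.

Step 1 — Resonance condition Im(Z)=0 gives ω₀ = 1/√(LC).
Step 2 — ω₀ = 1/√(0.00343·1.58e-07) = 4.296e+04 rad/s.
Step 3 — f₀ = ω₀/(2π) = 6837 Hz.

f₀ = 6837 Hz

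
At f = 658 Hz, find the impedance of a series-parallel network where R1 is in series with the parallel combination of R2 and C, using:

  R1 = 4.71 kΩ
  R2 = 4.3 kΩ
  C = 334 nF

Step 1 — Angular frequency: ω = 2π·f = 2π·658 = 4134 rad/s.
Step 2 — Component impedances:
  R1: Z = R = 4710 Ω
  R2: Z = R = 4300 Ω
  C: Z = 1/(jωC) = -j/(ω·C) = 0 - j724.2 Ω
Step 3 — Parallel branch: R2 || C = 1/(1/R2 + 1/C) = 118.6 - j704.2 Ω.
Step 4 — Series with R1: Z_total = R1 + (R2 || C) = 4829 - j704.2 Ω = 4880∠-8.3° Ω.

Z = 4829 - j704.2 Ω = 4880∠-8.3° Ω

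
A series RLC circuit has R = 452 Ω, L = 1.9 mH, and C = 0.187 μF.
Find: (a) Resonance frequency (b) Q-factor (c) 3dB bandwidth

Step 1 — Resonance condition Im(Z)=0 gives ω₀ = 1/√(LC).
Step 2 — ω₀ = 1/√(0.0019·1.87e-07) = 5.305e+04 rad/s.
Step 3 — f₀ = ω₀/(2π) = 8444 Hz.
Step 4 — Series Q: Q = ω₀L/R = 5.305e+04·0.0019/452 = 0.223.
Step 5 — 3dB bandwidth: Δω = ω₀/Q = 2.379e+05 rad/s; BW = Δω/(2π) = 3.786e+04 Hz.

(a) f₀ = 8444 Hz  (b) Q = 0.223  (c) BW = 3.786e+04 Hz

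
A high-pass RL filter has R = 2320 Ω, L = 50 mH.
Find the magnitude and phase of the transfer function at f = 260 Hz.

Step 1 — Angular frequency: ω = 2π·260 = 1634 rad/s.
Step 2 — Transfer function: H(jω) = jωL/(R + jωL).
Step 3 — Numerator jωL = j·81.68; denominator R + jωL = 2320 + j81.68.
Step 4 — H = 0.001238 + j0.03516.
Step 5 — Magnitude: |H| = 0.03519 (-29.1 dB); phase: φ = 88.0°.

|H| = 0.03519 (-29.1 dB), φ = 88.0°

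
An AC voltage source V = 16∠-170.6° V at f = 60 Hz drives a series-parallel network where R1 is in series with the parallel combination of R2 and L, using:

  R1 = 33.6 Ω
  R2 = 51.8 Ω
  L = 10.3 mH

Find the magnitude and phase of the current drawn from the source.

Step 1 — Angular frequency: ω = 2π·f = 2π·60 = 377 rad/s.
Step 2 — Component impedances:
  R1: Z = R = 33.6 Ω
  R2: Z = R = 51.8 Ω
  L: Z = jωL = j·377·0.0103 = 0 + j3.883 Ω
Step 3 — Parallel branch: R2 || L = 1/(1/R2 + 1/L) = 0.2894 + j3.861 Ω.
Step 4 — Series with R1: Z_total = R1 + (R2 || L) = 33.89 + j3.861 Ω = 34.11∠6.5° Ω.
Step 5 — Source phasor: V = 16∠-170.6° V = -15.79 - j2.613 V.
Step 6 — Ohm's law: I = V / Z_total = (-15.79 - j2.613) / (33.89 + j3.861) = -0.4685 - j0.02373 A.
Step 7 — Convert to polar: |I| = 0.4691 A, ∠I = -177.1°.

I = 0.4691∠-177.1° A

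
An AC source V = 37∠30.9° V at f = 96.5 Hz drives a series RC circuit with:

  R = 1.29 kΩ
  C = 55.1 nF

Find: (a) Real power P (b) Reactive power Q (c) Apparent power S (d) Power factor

Step 1 — Angular frequency: ω = 2π·f = 2π·96.5 = 606.3 rad/s.
Step 2 — Component impedances:
  R: Z = R = 1290 Ω
  C: Z = 1/(jωC) = -j/(ω·C) = 0 - j2.993e+04 Ω
Step 3 — Series combination: Z_total = R + C = 1290 - j2.993e+04 Ω = 2.996e+04∠-87.5° Ω.
Step 4 — Source phasor: V = 37∠30.9° V = 31.75 + j19 V.
Step 5 — Current: I = V / Z = -0.000588 + j0.001086 A = 0.001235∠118.4° A.
Step 6 — Complex power: S = V·I* = 0.001967 - j0.04565 VA.
Step 7 — Real power: P = Re(S) = 0.001967 W.
Step 8 — Reactive power: Q = Im(S) = -0.04565 VAR.
Step 9 — Apparent power: |S| = 0.04569 VA.
Step 10 — Power factor: PF = P/|S| = 0.04306 (leading).

(a) P = 0.001967 W  (b) Q = -0.04565 VAR  (c) S = 0.04569 VA  (d) PF = 0.04306 (leading)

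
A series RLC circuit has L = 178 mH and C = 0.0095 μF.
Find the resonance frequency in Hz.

Step 1 — Resonance condition Im(Z)=0 gives ω₀ = 1/√(LC).
Step 2 — ω₀ = 1/√(0.178·9.5e-09) = 2.432e+04 rad/s.
Step 3 — f₀ = ω₀/(2π) = 3870 Hz.

f₀ = 3870 Hz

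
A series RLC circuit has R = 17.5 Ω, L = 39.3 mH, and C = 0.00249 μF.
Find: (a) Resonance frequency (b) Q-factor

Step 1 — Resonance condition Im(Z)=0 gives ω₀ = 1/√(LC).
Step 2 — ω₀ = 1/√(0.0393·2.49e-09) = 1.011e+05 rad/s.
Step 3 — f₀ = ω₀/(2π) = 1.609e+04 Hz.
Step 4 — Series Q: Q = ω₀L/R = 1.011e+05·0.0393/17.5 = 227.

(a) f₀ = 1.609e+04 Hz  (b) Q = 227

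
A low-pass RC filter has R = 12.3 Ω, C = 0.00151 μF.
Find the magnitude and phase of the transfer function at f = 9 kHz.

Step 1 — Angular frequency: ω = 2π·9000 = 5.655e+04 rad/s.
Step 2 — Transfer function: H(jω) = 1/(1 + jωRC).
Step 3 — Denominator: 1 + jωRC = 1 + j·5.655e+04·12.3·1.51e-09 = 1 + j0.00105.
Step 4 — H = 1 - j0.00105.
Step 5 — Magnitude: |H| = 1 (-0.0 dB); phase: φ = -0.1°.

|H| = 1 (-0.0 dB), φ = -0.1°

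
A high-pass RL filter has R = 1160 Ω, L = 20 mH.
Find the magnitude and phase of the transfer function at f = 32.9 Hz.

Step 1 — Angular frequency: ω = 2π·32.9 = 206.7 rad/s.
Step 2 — Transfer function: H(jω) = jωL/(R + jωL).
Step 3 — Numerator jωL = j·4.134; denominator R + jωL = 1160 + j4.134.
Step 4 — H = 1.27e-05 + j0.003564.
Step 5 — Magnitude: |H| = 0.003564 (-49.0 dB); phase: φ = 89.8°.

|H| = 0.003564 (-49.0 dB), φ = 89.8°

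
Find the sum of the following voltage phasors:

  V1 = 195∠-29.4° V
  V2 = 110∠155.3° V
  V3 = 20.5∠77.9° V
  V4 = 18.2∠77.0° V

Step 1 — Convert each phasor to rectangular form:
  V1 = 195·(cos(-29.4°) + j·sin(-29.4°)) = 169.9 - j95.73 V
  V2 = 110·(cos(155.3°) + j·sin(155.3°)) = -99.94 + j45.97 V
  V3 = 20.5·(cos(77.9°) + j·sin(77.9°)) = 4.297 + j20.04 V
  V4 = 18.2·(cos(77.0°) + j·sin(77.0°)) = 4.094 + j17.73 V
Step 2 — Sum components: V_total = 78.34 - j11.98 V.
Step 3 — Convert to polar: |V_total| = 79.25 V, ∠V_total = -8.7°.

V_total = 79.25∠-8.7° V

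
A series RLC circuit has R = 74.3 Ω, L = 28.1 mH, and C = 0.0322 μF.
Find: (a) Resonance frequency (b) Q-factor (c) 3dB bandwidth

Step 1 — Resonance: ω₀ = 1/√(LC) = 1/√(0.0281·3.22e-08) = 3.324e+04 rad/s.
Step 2 — f₀ = ω₀/(2π) = 5291 Hz.
Step 3 — Series Q: Q = ω₀L/R = 3.324e+04·0.0281/74.3 = 12.57.
Step 4 — Bandwidth: Δω = ω₀/Q = 2644 rad/s; BW = Δω/(2π) = 420.8 Hz.

(a) f₀ = 5291 Hz  (b) Q = 12.57  (c) BW = 420.8 Hz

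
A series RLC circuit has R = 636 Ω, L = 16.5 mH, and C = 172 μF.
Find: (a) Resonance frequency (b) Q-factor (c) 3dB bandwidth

Step 1 — Resonance: ω₀ = 1/√(LC) = 1/√(0.0165·0.000172) = 593.6 rad/s.
Step 2 — f₀ = ω₀/(2π) = 94.47 Hz.
Step 3 — Series Q: Q = ω₀L/R = 593.6·0.0165/636 = 0.0154.
Step 4 — Bandwidth: Δω = ω₀/Q = 3.855e+04 rad/s; BW = Δω/(2π) = 6135 Hz.

(a) f₀ = 94.47 Hz  (b) Q = 0.0154  (c) BW = 6135 Hz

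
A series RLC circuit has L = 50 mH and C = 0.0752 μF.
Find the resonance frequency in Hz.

Step 1 — Resonance condition Im(Z)=0 gives ω₀ = 1/√(LC).
Step 2 — ω₀ = 1/√(0.05·7.52e-08) = 1.631e+04 rad/s.
Step 3 — f₀ = ω₀/(2π) = 2596 Hz.

f₀ = 2596 Hz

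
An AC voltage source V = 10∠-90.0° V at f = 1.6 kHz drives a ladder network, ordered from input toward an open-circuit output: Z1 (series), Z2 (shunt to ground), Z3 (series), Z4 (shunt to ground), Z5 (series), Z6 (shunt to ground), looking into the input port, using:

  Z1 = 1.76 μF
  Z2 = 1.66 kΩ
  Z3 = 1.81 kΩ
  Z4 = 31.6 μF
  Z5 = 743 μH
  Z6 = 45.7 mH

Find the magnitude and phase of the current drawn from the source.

Step 1 — Angular frequency: ω = 2π·f = 2π·1600 = 1.005e+04 rad/s.
Step 2 — Component impedances:
  Z1: Z = 1/(jωC) = -j/(ω·C) = 0 - j56.52 Ω
  Z2: Z = R = 1660 Ω
  Z3: Z = R = 1810 Ω
  Z4: Z = 1/(jωC) = -j/(ω·C) = 0 - j3.148 Ω
  Z5: Z = jωL = j·1.005e+04·0.000743 = 0 + j7.469 Ω
  Z6: Z = jωL = j·1.005e+04·0.0457 = 0 + j459.4 Ω
Step 3 — Ladder network (open output): work backward from the far end, alternating series and parallel combinations. Z_in = 865.9 - j57.24 Ω = 867.8∠-3.8° Ω.
Step 4 — Source phasor: V = 10∠-90.0° V = 0 - j10 V.
Step 5 — Ohm's law: I = V / Z_total = (0 - j10) / (865.9 - j57.24) = 0.0007602 - j0.0115 A.
Step 6 — Convert to polar: |I| = 0.01152 A, ∠I = -86.2°.

I = 0.01152∠-86.2° A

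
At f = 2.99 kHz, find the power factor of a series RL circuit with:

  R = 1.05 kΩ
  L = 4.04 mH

Step 1 — Angular frequency: ω = 2π·f = 2π·2990 = 1.879e+04 rad/s.
Step 2 — Component impedances:
  R: Z = R = 1050 Ω
  L: Z = jωL = j·1.879e+04·0.00404 = 0 + j75.9 Ω
Step 3 — Series combination: Z_total = R + L = 1050 + j75.9 Ω = 1053∠4.1° Ω.
Step 4 — Power factor: PF = cos(φ) = Re(Z)/|Z| = 1050/1052.7 = 0.9974.
Step 5 — Type: Im(Z) = 75.9 ⇒ lagging (phase φ = 4.1°).

PF = 0.9974 (lagging, φ = 4.1°)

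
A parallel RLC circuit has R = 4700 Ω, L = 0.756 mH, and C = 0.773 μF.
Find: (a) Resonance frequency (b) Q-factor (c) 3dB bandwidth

Step 1 — Resonance: ω₀ = 1/√(LC) = 1/√(0.000756·7.73e-07) = 4.137e+04 rad/s.
Step 2 — f₀ = ω₀/(2π) = 6584 Hz.
Step 3 — Parallel Q: Q = R/(ω₀L) = 4700/(4.137e+04·0.000756) = 150.3.
Step 4 — Bandwidth: Δω = ω₀/Q = 275.2 rad/s; BW = Δω/(2π) = 43.81 Hz.

(a) f₀ = 6584 Hz  (b) Q = 150.3  (c) BW = 43.81 Hz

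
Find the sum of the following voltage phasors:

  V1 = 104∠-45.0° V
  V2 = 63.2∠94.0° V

Step 1 — Convert each phasor to rectangular form:
  V1 = 104·(cos(-45.0°) + j·sin(-45.0°)) = 73.54 - j73.54 V
  V2 = 63.2·(cos(94.0°) + j·sin(94.0°)) = -4.409 + j63.05 V
Step 2 — Sum components: V_total = 69.13 - j10.49 V.
Step 3 — Convert to polar: |V_total| = 69.92 V, ∠V_total = -8.6°.

V_total = 69.92∠-8.6° V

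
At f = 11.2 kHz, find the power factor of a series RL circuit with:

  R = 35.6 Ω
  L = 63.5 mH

Step 1 — Angular frequency: ω = 2π·f = 2π·1.12e+04 = 7.037e+04 rad/s.
Step 2 — Component impedances:
  R: Z = R = 35.6 Ω
  L: Z = jωL = j·7.037e+04·0.0635 = 0 + j4469 Ω
Step 3 — Series combination: Z_total = R + L = 35.6 + j4469 Ω = 4469∠89.5° Ω.
Step 4 — Power factor: PF = cos(φ) = Re(Z)/|Z| = 35.6/4469 = 0.007966.
Step 5 — Type: Im(Z) = 4469 ⇒ lagging (phase φ = 89.5°).

PF = 0.007966 (lagging, φ = 89.5°)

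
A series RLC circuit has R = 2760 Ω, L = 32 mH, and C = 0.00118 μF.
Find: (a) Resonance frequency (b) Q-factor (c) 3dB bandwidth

Step 1 — Resonance condition Im(Z)=0 gives ω₀ = 1/√(LC).
Step 2 — ω₀ = 1/√(0.032·1.18e-09) = 1.627e+05 rad/s.
Step 3 — f₀ = ω₀/(2π) = 2.59e+04 Hz.
Step 4 — Series Q: Q = ω₀L/R = 1.627e+05·0.032/2760 = 1.887.
Step 5 — 3dB bandwidth: Δω = ω₀/Q = 8.625e+04 rad/s; BW = Δω/(2π) = 1.373e+04 Hz.

(a) f₀ = 2.59e+04 Hz  (b) Q = 1.887  (c) BW = 1.373e+04 Hz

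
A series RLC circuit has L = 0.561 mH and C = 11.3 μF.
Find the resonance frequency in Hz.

Step 1 — Resonance condition Im(Z)=0 gives ω₀ = 1/√(LC).
Step 2 — ω₀ = 1/√(0.000561·1.13e-05) = 1.256e+04 rad/s.
Step 3 — f₀ = ω₀/(2π) = 1999 Hz.

f₀ = 1999 Hz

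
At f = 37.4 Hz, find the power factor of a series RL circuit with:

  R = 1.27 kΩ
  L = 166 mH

Step 1 — Angular frequency: ω = 2π·f = 2π·37.4 = 235 rad/s.
Step 2 — Component impedances:
  R: Z = R = 1270 Ω
  L: Z = jωL = j·235·0.166 = 0 + j39.01 Ω
Step 3 — Series combination: Z_total = R + L = 1270 + j39.01 Ω = 1271∠1.8° Ω.
Step 4 — Power factor: PF = cos(φ) = Re(Z)/|Z| = 1270/1270.6 = 0.9995.
Step 5 — Type: Im(Z) = 39.01 ⇒ lagging (phase φ = 1.8°).

PF = 0.9995 (lagging, φ = 1.8°)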